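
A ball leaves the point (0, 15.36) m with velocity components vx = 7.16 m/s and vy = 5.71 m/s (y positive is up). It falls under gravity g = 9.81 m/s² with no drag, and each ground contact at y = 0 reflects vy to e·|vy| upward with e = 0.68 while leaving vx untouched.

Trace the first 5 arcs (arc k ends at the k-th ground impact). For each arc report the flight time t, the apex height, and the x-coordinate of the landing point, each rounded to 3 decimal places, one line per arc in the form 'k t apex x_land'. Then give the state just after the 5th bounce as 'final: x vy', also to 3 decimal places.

Arc 1: start y=15.360, vy=5.710 → t=2.445, apex=17.022, x_land=17.506, impact vy=-18.275
  bounce: vy ← 0.68·18.275 = 12.427
Arc 2: start y=0.000, vy=12.427 → t=2.534, apex=7.871, x_land=35.646, impact vy=-12.427
  bounce: vy ← 0.68·12.427 = 8.450
Arc 3: start y=0.000, vy=8.450 → t=1.723, apex=3.639, x_land=47.981, impact vy=-8.450
  bounce: vy ← 0.68·8.450 = 5.746
Arc 4: start y=0.000, vy=5.746 → t=1.171, apex=1.683, x_land=56.369, impact vy=-5.746
  bounce: vy ← 0.68·5.746 = 3.907
Arc 5: start y=0.000, vy=3.907 → t=0.797, apex=0.778, x_land=62.072, impact vy=-3.907
  bounce: vy ← 0.68·3.907 = 2.657

1 2.445 17.022 17.506
2 2.534 7.871 35.646
3 1.723 3.639 47.981
4 1.171 1.683 56.369
5 0.797 0.778 62.072
final: 62.072 2.657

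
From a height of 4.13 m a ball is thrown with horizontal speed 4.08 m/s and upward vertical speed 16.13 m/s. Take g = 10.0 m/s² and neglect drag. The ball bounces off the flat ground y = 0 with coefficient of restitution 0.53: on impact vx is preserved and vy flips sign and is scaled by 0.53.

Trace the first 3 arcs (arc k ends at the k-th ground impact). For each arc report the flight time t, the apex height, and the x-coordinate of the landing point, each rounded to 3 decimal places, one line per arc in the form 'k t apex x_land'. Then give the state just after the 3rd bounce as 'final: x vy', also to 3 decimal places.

Arc 1: start y=4.130, vy=16.130 → t=3.464, apex=17.139, x_land=14.135, impact vy=-18.514
  bounce: vy ← 0.53·18.514 = 9.813
Arc 2: start y=0.000, vy=9.813 → t=1.963, apex=4.814, x_land=22.142, impact vy=-9.813
  bounce: vy ← 0.53·9.813 = 5.201
Arc 3: start y=0.000, vy=5.201 → t=1.040, apex=1.352, x_land=26.386, impact vy=-5.201
  bounce: vy ← 0.53·5.201 = 2.756

1 3.464 17.139 14.135
2 1.963 4.814 22.142
3 1.040 1.352 26.386
final: 26.386 2.756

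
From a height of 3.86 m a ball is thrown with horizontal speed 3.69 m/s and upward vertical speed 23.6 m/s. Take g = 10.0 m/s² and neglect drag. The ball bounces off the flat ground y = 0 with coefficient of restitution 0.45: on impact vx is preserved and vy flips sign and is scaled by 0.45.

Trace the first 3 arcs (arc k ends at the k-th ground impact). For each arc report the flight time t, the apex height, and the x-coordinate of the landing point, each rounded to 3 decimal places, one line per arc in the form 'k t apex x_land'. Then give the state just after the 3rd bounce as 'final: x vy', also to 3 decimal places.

Arc 1: start y=3.860, vy=23.600 → t=4.878, apex=31.708, x_land=18.001, impact vy=-25.183
  bounce: vy ← 0.45·25.183 = 11.332
Arc 2: start y=0.000, vy=11.332 → t=2.266, apex=6.421, x_land=26.364, impact vy=-11.332
  bounce: vy ← 0.45·11.332 = 5.099
Arc 3: start y=0.000, vy=5.099 → t=1.020, apex=1.300, x_land=30.127, impact vy=-5.099
  bounce: vy ← 0.45·5.099 = 2.295

1 4.878 31.708 18.001
2 2.266 6.421 26.364
3 1.020 1.300 30.127
final: 30.127 2.295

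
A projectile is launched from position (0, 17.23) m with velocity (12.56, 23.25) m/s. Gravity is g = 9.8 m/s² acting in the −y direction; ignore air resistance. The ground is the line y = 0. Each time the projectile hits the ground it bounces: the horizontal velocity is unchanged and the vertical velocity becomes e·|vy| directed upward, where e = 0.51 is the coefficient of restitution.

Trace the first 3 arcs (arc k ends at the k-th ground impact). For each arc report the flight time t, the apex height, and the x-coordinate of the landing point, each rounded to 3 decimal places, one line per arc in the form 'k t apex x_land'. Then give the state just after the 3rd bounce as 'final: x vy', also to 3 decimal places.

1 5.396 44.810 67.780
2 3.085 11.655 106.522
3 1.573 3.031 126.280
final: 126.280 3.931

Arc 1: start y=17.230, vy=23.250 → t=5.396, apex=44.810, x_land=67.780, impact vy=-29.636
  bounce: vy ← 0.51·29.636 = 15.114
Arc 2: start y=0.000, vy=15.114 → t=3.085, apex=11.655, x_land=106.522, impact vy=-15.114
  bounce: vy ← 0.51·15.114 = 7.708
Arc 3: start y=0.000, vy=7.708 → t=1.573, apex=3.031, x_land=126.280, impact vy=-7.708
  bounce: vy ← 0.51·7.708 = 3.931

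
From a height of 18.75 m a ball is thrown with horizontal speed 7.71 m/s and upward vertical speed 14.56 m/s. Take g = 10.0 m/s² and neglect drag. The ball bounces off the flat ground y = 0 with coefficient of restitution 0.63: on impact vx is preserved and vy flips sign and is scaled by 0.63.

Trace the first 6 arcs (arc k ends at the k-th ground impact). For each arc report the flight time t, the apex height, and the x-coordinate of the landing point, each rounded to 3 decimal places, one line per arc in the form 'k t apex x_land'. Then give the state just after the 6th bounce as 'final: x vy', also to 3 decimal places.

Arc 1: start y=18.750, vy=14.560 → t=3.879, apex=29.350, x_land=29.906, impact vy=-24.228
  bounce: vy ← 0.63·24.228 = 15.264
Arc 2: start y=0.000, vy=15.264 → t=3.053, apex=11.649, x_land=53.442, impact vy=-15.264
  bounce: vy ← 0.63·15.264 = 9.616
Arc 3: start y=0.000, vy=9.616 → t=1.923, apex=4.623, x_land=68.270, impact vy=-9.616
  bounce: vy ← 0.63·9.616 = 6.058
Arc 4: start y=0.000, vy=6.058 → t=1.212, apex=1.835, x_land=77.612, impact vy=-6.058
  bounce: vy ← 0.63·6.058 = 3.817
Arc 5: start y=0.000, vy=3.817 → t=0.763, apex=0.728, x_land=83.497, impact vy=-3.817
  bounce: vy ← 0.63·3.817 = 2.404
Arc 6: start y=0.000, vy=2.404 → t=0.481, apex=0.289, x_land=87.205, impact vy=-2.404
  bounce: vy ← 0.63·2.404 = 1.515

1 3.879 29.350 29.906
2 3.053 11.649 53.442
3 1.923 4.623 68.270
4 1.212 1.835 77.612
5 0.763 0.728 83.497
6 0.481 0.289 87.205
final: 87.205 1.515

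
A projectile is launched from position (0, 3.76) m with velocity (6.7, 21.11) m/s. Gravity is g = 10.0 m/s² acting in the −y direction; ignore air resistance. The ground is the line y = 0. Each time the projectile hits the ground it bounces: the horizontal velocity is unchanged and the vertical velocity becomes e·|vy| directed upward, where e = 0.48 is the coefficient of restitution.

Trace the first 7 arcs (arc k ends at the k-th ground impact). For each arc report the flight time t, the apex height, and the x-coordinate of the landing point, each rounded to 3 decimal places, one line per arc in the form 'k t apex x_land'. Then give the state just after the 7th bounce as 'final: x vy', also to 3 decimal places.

Arc 1: start y=3.760, vy=21.110 → t=4.393, apex=26.042, x_land=29.434, impact vy=-22.822
  bounce: vy ← 0.48·22.822 = 10.954
Arc 2: start y=0.000, vy=10.954 → t=2.191, apex=6.000, x_land=44.113, impact vy=-10.954
  bounce: vy ← 0.48·10.954 = 5.258
Arc 3: start y=0.000, vy=5.258 → t=1.052, apex=1.382, x_land=51.159, impact vy=-5.258
  bounce: vy ← 0.48·5.258 = 2.524
Arc 4: start y=0.000, vy=2.524 → t=0.505, apex=0.319, x_land=54.541, impact vy=-2.524
  bounce: vy ← 0.48·2.524 = 1.211
Arc 5: start y=0.000, vy=1.211 → t=0.242, apex=0.073, x_land=56.165, impact vy=-1.211
  bounce: vy ← 0.48·1.211 = 0.582
Arc 6: start y=0.000, vy=0.582 → t=0.116, apex=0.017, x_land=56.944, impact vy=-0.582
  bounce: vy ← 0.48·0.582 = 0.279
Arc 7: start y=0.000, vy=0.279 → t=0.056, apex=0.004, x_land=57.318, impact vy=-0.279
  bounce: vy ← 0.48·0.279 = 0.134

1 4.393 26.042 29.434
2 2.191 6.000 44.113
3 1.052 1.382 51.159
4 0.505 0.319 54.541
5 0.242 0.073 56.165
6 0.116 0.017 56.944
7 0.056 0.004 57.318
final: 57.318 0.134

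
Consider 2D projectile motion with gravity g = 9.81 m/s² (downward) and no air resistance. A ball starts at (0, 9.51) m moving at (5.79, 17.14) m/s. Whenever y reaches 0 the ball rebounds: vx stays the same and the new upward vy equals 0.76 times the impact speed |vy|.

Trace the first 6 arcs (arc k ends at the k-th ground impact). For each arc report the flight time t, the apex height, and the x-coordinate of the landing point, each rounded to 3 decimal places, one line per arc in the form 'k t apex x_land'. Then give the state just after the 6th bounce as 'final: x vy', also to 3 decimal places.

Arc 1: start y=9.510, vy=17.140 → t=3.981, apex=24.483, x_land=23.052, impact vy=-21.917
  bounce: vy ← 0.76·21.917 = 16.657
Arc 2: start y=0.000, vy=16.657 → t=3.396, apex=14.142, x_land=42.715, impact vy=-16.657
  bounce: vy ← 0.76·16.657 = 12.659
Arc 3: start y=0.000, vy=12.659 → t=2.581, apex=8.168, x_land=57.658, impact vy=-12.659
  bounce: vy ← 0.76·12.659 = 9.621
Arc 4: start y=0.000, vy=9.621 → t=1.961, apex=4.718, x_land=69.015, impact vy=-9.621
  bounce: vy ← 0.76·9.621 = 7.312
Arc 5: start y=0.000, vy=7.312 → t=1.491, apex=2.725, x_land=77.647, impact vy=-7.312
  bounce: vy ← 0.76·7.312 = 5.557
Arc 6: start y=0.000, vy=5.557 → t=1.133, apex=1.574, x_land=84.206, impact vy=-5.557
  bounce: vy ← 0.76·5.557 = 4.223

1 3.981 24.483 23.052
2 3.396 14.142 42.715
3 2.581 8.168 57.658
4 1.961 4.718 69.015
5 1.491 2.725 77.647
6 1.133 1.574 84.206
final: 84.206 4.223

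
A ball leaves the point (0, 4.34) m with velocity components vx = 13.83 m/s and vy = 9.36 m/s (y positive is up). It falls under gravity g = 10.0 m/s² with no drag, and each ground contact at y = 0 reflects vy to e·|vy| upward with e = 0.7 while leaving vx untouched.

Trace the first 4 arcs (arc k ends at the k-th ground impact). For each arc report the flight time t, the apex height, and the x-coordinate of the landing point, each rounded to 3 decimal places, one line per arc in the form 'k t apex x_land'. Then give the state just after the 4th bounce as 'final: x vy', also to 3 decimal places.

1 2.257 8.720 31.209
2 1.849 4.273 56.780
3 1.294 2.094 74.679
4 0.906 1.026 87.208
final: 87.208 3.171

Arc 1: start y=4.340, vy=9.360 → t=2.257, apex=8.720, x_land=31.209, impact vy=-13.206
  bounce: vy ← 0.7·13.206 = 9.244
Arc 2: start y=0.000, vy=9.244 → t=1.849, apex=4.273, x_land=56.780, impact vy=-9.244
  bounce: vy ← 0.7·9.244 = 6.471
Arc 3: start y=0.000, vy=6.471 → t=1.294, apex=2.094, x_land=74.679, impact vy=-6.471
  bounce: vy ← 0.7·6.471 = 4.530
Arc 4: start y=0.000, vy=4.530 → t=0.906, apex=1.026, x_land=87.208, impact vy=-4.530
  bounce: vy ← 0.7·4.530 = 3.171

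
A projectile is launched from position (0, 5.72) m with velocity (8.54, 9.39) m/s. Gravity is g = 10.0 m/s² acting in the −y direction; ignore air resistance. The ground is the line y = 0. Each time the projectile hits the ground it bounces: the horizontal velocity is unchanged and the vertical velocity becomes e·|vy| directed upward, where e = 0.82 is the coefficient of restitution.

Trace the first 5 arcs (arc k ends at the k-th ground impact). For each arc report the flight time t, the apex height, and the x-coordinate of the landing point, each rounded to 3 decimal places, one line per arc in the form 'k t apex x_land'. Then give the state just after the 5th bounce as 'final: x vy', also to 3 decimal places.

1 2.362 10.129 20.174
2 2.334 6.810 40.108
3 1.914 4.579 56.453
4 1.570 3.079 69.857
5 1.287 2.070 80.848
final: 80.848 5.277

Arc 1: start y=5.720, vy=9.390 → t=2.362, apex=10.129, x_land=20.174, impact vy=-14.233
  bounce: vy ← 0.82·14.233 = 11.671
Arc 2: start y=0.000, vy=11.671 → t=2.334, apex=6.810, x_land=40.108, impact vy=-11.671
  bounce: vy ← 0.82·11.671 = 9.570
Arc 3: start y=0.000, vy=9.570 → t=1.914, apex=4.579, x_land=56.453, impact vy=-9.570
  bounce: vy ← 0.82·9.570 = 7.848
Arc 4: start y=0.000, vy=7.848 → t=1.570, apex=3.079, x_land=69.857, impact vy=-7.848
  bounce: vy ← 0.82·7.848 = 6.435
Arc 5: start y=0.000, vy=6.435 → t=1.287, apex=2.070, x_land=80.848, impact vy=-6.435
  bounce: vy ← 0.82·6.435 = 5.277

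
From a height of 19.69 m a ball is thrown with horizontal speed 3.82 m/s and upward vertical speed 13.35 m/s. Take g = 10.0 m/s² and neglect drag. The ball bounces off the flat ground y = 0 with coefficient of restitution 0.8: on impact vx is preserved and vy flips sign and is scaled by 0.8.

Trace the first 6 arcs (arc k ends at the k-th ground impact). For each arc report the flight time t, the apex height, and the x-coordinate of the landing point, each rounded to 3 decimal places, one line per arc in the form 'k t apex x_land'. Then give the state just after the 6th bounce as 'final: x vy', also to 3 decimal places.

1 3.727 28.601 14.236
2 3.827 18.305 28.854
3 3.061 11.715 40.549
4 2.449 7.498 49.904
5 1.959 4.798 57.389
6 1.567 3.071 63.376
final: 63.376 6.270

Arc 1: start y=19.690, vy=13.350 → t=3.727, apex=28.601, x_land=14.236, impact vy=-23.917
  bounce: vy ← 0.8·23.917 = 19.134
Arc 2: start y=0.000, vy=19.134 → t=3.827, apex=18.305, x_land=28.854, impact vy=-19.134
  bounce: vy ← 0.8·19.134 = 15.307
Arc 3: start y=0.000, vy=15.307 → t=3.061, apex=11.715, x_land=40.549, impact vy=-15.307
  bounce: vy ← 0.8·15.307 = 12.245
Arc 4: start y=0.000, vy=12.245 → t=2.449, apex=7.498, x_land=49.904, impact vy=-12.245
  bounce: vy ← 0.8·12.245 = 9.796
Arc 5: start y=0.000, vy=9.796 → t=1.959, apex=4.798, x_land=57.389, impact vy=-9.796
  bounce: vy ← 0.8·9.796 = 7.837
Arc 6: start y=0.000, vy=7.837 → t=1.567, apex=3.071, x_land=63.376, impact vy=-7.837
  bounce: vy ← 0.8·7.837 = 6.270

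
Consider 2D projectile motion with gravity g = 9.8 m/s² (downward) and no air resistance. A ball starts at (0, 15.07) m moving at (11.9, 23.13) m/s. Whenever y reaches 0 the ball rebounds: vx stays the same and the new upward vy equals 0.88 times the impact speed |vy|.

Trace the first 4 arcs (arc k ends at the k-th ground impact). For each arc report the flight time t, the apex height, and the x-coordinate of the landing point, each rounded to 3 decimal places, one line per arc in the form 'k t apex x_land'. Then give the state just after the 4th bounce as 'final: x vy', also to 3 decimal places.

Arc 1: start y=15.070, vy=23.130 → t=5.301, apex=42.366, x_land=63.077, impact vy=-28.816
  bounce: vy ← 0.88·28.816 = 25.358
Arc 2: start y=0.000, vy=25.358 → t=5.175, apex=32.808, x_land=124.662, impact vy=-25.358
  bounce: vy ← 0.88·25.358 = 22.315
Arc 3: start y=0.000, vy=22.315 → t=4.554, apex=25.407, x_land=178.856, impact vy=-22.315
  bounce: vy ← 0.88·22.315 = 19.637
Arc 4: start y=0.000, vy=19.637 → t=4.008, apex=19.675, x_land=226.546, impact vy=-19.637
  bounce: vy ← 0.88·19.637 = 17.281

1 5.301 42.366 63.077
2 5.175 32.808 124.662
3 4.554 25.407 178.856
4 4.008 19.675 226.546
final: 226.546 17.281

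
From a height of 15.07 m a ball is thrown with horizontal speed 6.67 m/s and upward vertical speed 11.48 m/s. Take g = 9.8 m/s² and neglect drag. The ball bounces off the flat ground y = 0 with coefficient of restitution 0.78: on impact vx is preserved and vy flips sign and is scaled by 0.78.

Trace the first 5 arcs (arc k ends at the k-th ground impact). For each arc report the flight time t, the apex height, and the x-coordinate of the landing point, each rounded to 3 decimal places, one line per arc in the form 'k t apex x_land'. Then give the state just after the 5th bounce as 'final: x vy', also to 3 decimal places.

1 3.280 21.794 21.880
2 3.290 13.259 43.825
3 2.566 8.067 60.941
4 2.002 4.908 74.292
5 1.561 2.986 84.706
final: 84.706 5.967

Arc 1: start y=15.070, vy=11.480 → t=3.280, apex=21.794, x_land=21.880, impact vy=-20.668
  bounce: vy ← 0.78·20.668 = 16.121
Arc 2: start y=0.000, vy=16.121 → t=3.290, apex=13.259, x_land=43.825, impact vy=-16.121
  bounce: vy ← 0.78·16.121 = 12.574
Arc 3: start y=0.000, vy=12.574 → t=2.566, apex=8.067, x_land=60.941, impact vy=-12.574
  bounce: vy ← 0.78·12.574 = 9.808
Arc 4: start y=0.000, vy=9.808 → t=2.002, apex=4.908, x_land=74.292, impact vy=-9.808
  bounce: vy ← 0.78·9.808 = 7.650
Arc 5: start y=0.000, vy=7.650 → t=1.561, apex=2.986, x_land=84.706, impact vy=-7.650
  bounce: vy ← 0.78·7.650 = 5.967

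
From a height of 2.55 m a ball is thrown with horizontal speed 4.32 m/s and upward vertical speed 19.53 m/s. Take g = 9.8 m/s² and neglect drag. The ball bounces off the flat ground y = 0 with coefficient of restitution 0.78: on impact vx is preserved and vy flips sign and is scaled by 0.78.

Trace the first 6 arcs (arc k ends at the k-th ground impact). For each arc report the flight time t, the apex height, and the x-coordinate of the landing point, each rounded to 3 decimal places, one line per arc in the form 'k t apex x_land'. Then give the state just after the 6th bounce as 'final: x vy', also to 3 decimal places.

Arc 1: start y=2.550, vy=19.530 → t=4.112, apex=22.010, x_land=17.765, impact vy=-20.770
  bounce: vy ← 0.78·20.770 = 16.201
Arc 2: start y=0.000, vy=16.201 → t=3.306, apex=13.391, x_land=32.048, impact vy=-16.201
  bounce: vy ← 0.78·16.201 = 12.637
Arc 3: start y=0.000, vy=12.637 → t=2.579, apex=8.147, x_land=43.189, impact vy=-12.637
  bounce: vy ← 0.78·12.637 = 9.857
Arc 4: start y=0.000, vy=9.857 → t=2.012, apex=4.957, x_land=51.879, impact vy=-9.857
  bounce: vy ← 0.78·9.857 = 7.688
Arc 5: start y=0.000, vy=7.688 → t=1.569, apex=3.016, x_land=58.657, impact vy=-7.688
  bounce: vy ← 0.78·7.688 = 5.997
Arc 6: start y=0.000, vy=5.997 → t=1.224, apex=1.835, x_land=63.944, impact vy=-5.997
  bounce: vy ← 0.78·5.997 = 4.677

1 4.112 22.010 17.765
2 3.306 13.391 32.048
3 2.579 8.147 43.189
4 2.012 4.957 51.879
5 1.569 3.016 58.657
6 1.224 1.835 63.944
final: 63.944 4.677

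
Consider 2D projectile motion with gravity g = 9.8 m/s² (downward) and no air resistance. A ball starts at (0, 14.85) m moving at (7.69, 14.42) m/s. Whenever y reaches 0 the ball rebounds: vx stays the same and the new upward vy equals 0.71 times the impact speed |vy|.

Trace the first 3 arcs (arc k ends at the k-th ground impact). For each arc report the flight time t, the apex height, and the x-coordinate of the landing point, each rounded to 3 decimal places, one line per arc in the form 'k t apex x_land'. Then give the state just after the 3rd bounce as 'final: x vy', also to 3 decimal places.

Arc 1: start y=14.850, vy=14.420 → t=3.751, apex=25.459, x_land=28.844, impact vy=-22.338
  bounce: vy ← 0.71·22.338 = 15.860
Arc 2: start y=0.000, vy=15.860 → t=3.237, apex=12.834, x_land=53.735, impact vy=-15.860
  bounce: vy ← 0.71·15.860 = 11.261
Arc 3: start y=0.000, vy=11.261 → t=2.298, apex=6.470, x_land=71.407, impact vy=-11.261
  bounce: vy ← 0.71·11.261 = 7.995

1 3.751 25.459 28.844
2 3.237 12.834 53.735
3 2.298 6.470 71.407
final: 71.407 7.995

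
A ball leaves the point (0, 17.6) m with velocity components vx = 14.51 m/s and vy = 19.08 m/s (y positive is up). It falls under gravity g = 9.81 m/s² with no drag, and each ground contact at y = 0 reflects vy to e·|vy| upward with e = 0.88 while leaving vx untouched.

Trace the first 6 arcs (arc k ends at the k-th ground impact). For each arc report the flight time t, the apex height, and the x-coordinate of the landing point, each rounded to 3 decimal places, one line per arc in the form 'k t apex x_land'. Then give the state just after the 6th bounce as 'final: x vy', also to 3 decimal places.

Arc 1: start y=17.600, vy=19.080 → t=4.660, apex=36.155, x_land=67.615, impact vy=-26.634
  bounce: vy ← 0.88·26.634 = 23.438
Arc 2: start y=0.000, vy=23.438 → t=4.778, apex=27.998, x_land=136.949, impact vy=-23.438
  bounce: vy ← 0.88·23.438 = 20.625
Arc 3: start y=0.000, vy=20.625 → t=4.205, apex=21.682, x_land=197.963, impact vy=-20.625
  bounce: vy ← 0.88·20.625 = 18.150
Arc 4: start y=0.000, vy=18.150 → t=3.700, apex=16.790, x_land=251.655, impact vy=-18.150
  bounce: vy ← 0.88·18.150 = 15.972
Arc 5: start y=0.000, vy=15.972 → t=3.256, apex=13.003, x_land=298.904, impact vy=-15.972
  bounce: vy ← 0.88·15.972 = 14.055
Arc 6: start y=0.000, vy=14.055 → t=2.866, apex=10.069, x_land=340.483, impact vy=-14.055
  bounce: vy ← 0.88·14.055 = 12.369

1 4.660 36.155 67.615
2 4.778 27.998 136.949
3 4.205 21.682 197.963
4 3.700 16.790 251.655
5 3.256 13.003 298.904
6 2.866 10.069 340.483
final: 340.483 12.369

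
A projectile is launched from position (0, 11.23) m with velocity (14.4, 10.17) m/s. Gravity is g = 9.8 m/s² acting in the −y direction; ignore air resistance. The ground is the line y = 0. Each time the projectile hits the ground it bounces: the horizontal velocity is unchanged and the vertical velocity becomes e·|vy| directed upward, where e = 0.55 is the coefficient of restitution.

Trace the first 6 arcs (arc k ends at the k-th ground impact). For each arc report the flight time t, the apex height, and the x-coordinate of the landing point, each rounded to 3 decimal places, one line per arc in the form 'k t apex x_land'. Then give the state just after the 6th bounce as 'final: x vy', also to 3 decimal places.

1 2.873 16.507 41.374
2 2.019 4.993 70.447
3 1.110 1.510 86.437
4 0.611 0.457 95.232
5 0.336 0.138 100.069
6 0.185 0.042 102.729
final: 102.729 0.498

Arc 1: start y=11.230, vy=10.170 → t=2.873, apex=16.507, x_land=41.374, impact vy=-17.987
  bounce: vy ← 0.55·17.987 = 9.893
Arc 2: start y=0.000, vy=9.893 → t=2.019, apex=4.993, x_land=70.447, impact vy=-9.893
  bounce: vy ← 0.55·9.893 = 5.441
Arc 3: start y=0.000, vy=5.441 → t=1.110, apex=1.510, x_land=86.437, impact vy=-5.441
  bounce: vy ← 0.55·5.441 = 2.993
Arc 4: start y=0.000, vy=2.993 → t=0.611, apex=0.457, x_land=95.232, impact vy=-2.993
  bounce: vy ← 0.55·2.993 = 1.646
Arc 5: start y=0.000, vy=1.646 → t=0.336, apex=0.138, x_land=100.069, impact vy=-1.646
  bounce: vy ← 0.55·1.646 = 0.905
Arc 6: start y=0.000, vy=0.905 → t=0.185, apex=0.042, x_land=102.729, impact vy=-0.905
  bounce: vy ← 0.55·0.905 = 0.498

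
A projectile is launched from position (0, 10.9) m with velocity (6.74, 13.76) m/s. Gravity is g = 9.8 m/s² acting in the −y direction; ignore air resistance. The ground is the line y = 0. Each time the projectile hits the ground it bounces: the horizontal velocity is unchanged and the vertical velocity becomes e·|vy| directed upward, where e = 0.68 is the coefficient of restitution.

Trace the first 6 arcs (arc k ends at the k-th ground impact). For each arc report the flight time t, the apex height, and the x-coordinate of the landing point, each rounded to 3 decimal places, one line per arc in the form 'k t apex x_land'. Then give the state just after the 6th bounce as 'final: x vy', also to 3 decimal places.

1 3.452 20.560 23.270
2 2.786 9.507 42.046
3 1.894 4.396 54.814
4 1.288 2.033 63.496
5 0.876 0.940 69.400
6 0.596 0.435 73.415
final: 73.415 1.985

Arc 1: start y=10.900, vy=13.760 → t=3.452, apex=20.560, x_land=23.270, impact vy=-20.074
  bounce: vy ← 0.68·20.074 = 13.651
Arc 2: start y=0.000, vy=13.651 → t=2.786, apex=9.507, x_land=42.046, impact vy=-13.651
  bounce: vy ← 0.68·13.651 = 9.282
Arc 3: start y=0.000, vy=9.282 → t=1.894, apex=4.396, x_land=54.814, impact vy=-9.282
  bounce: vy ← 0.68·9.282 = 6.312
Arc 4: start y=0.000, vy=6.312 → t=1.288, apex=2.033, x_land=63.496, impact vy=-6.312
  bounce: vy ← 0.68·6.312 = 4.292
Arc 5: start y=0.000, vy=4.292 → t=0.876, apex=0.940, x_land=69.400, impact vy=-4.292
  bounce: vy ← 0.68·4.292 = 2.919
Arc 6: start y=0.000, vy=2.919 → t=0.596, apex=0.435, x_land=73.415, impact vy=-2.919
  bounce: vy ← 0.68·2.919 = 1.985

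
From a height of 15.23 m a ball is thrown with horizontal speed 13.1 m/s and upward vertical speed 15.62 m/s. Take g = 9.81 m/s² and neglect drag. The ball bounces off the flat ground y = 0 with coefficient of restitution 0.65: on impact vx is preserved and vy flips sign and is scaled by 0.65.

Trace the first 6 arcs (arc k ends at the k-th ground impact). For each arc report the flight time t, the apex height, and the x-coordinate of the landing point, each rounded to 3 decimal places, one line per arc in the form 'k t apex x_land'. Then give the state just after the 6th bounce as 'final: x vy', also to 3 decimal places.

Arc 1: start y=15.230, vy=15.620 → t=3.967, apex=27.665, x_land=51.970, impact vy=-23.298
  bounce: vy ← 0.65·23.298 = 15.144
Arc 2: start y=0.000, vy=15.144 → t=3.087, apex=11.689, x_land=92.415, impact vy=-15.144
  bounce: vy ← 0.65·15.144 = 9.843
Arc 3: start y=0.000, vy=9.843 → t=2.007, apex=4.938, x_land=118.704, impact vy=-9.843
  bounce: vy ← 0.65·9.843 = 6.398
Arc 4: start y=0.000, vy=6.398 → t=1.304, apex=2.087, x_land=135.792, impact vy=-6.398
  bounce: vy ← 0.65·6.398 = 4.159
Arc 5: start y=0.000, vy=4.159 → t=0.848, apex=0.882, x_land=146.899, impact vy=-4.159
  bounce: vy ← 0.65·4.159 = 2.703
Arc 6: start y=0.000, vy=2.703 → t=0.551, apex=0.372, x_land=154.119, impact vy=-2.703
  bounce: vy ← 0.65·2.703 = 1.757

1 3.967 27.665 51.970
2 3.087 11.689 92.415
3 2.007 4.938 118.704
4 1.304 2.087 135.792
5 0.848 0.882 146.899
6 0.551 0.372 154.119
final: 154.119 1.757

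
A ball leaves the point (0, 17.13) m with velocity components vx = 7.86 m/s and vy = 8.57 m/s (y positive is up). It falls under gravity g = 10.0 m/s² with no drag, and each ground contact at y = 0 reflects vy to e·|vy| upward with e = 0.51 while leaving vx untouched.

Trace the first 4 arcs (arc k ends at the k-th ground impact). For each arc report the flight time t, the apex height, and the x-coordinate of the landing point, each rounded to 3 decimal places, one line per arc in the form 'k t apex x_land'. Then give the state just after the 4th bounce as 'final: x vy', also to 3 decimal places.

Arc 1: start y=17.130, vy=8.570 → t=2.897, apex=20.802, x_land=22.768, impact vy=-20.397
  bounce: vy ← 0.51·20.397 = 10.403
Arc 2: start y=0.000, vy=10.403 → t=2.081, apex=5.411, x_land=39.121, impact vy=-10.403
  bounce: vy ← 0.51·10.403 = 5.305
Arc 3: start y=0.000, vy=5.305 → t=1.061, apex=1.407, x_land=47.461, impact vy=-5.305
  bounce: vy ← 0.51·5.305 = 2.706
Arc 4: start y=0.000, vy=2.706 → t=0.541, apex=0.366, x_land=51.714, impact vy=-2.706
  bounce: vy ← 0.51·2.706 = 1.380

1 2.897 20.802 22.768
2 2.081 5.411 39.121
3 1.061 1.407 47.461
4 0.541 0.366 51.714
final: 51.714 1.380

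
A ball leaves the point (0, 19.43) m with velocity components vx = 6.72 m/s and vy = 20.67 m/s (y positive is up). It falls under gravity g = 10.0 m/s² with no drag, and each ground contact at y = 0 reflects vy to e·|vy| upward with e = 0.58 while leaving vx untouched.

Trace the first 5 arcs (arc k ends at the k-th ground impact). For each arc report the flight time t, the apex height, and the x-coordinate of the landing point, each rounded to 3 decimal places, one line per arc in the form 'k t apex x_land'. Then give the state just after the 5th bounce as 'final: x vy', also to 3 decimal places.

1 4.923 40.792 33.085
2 3.313 13.723 55.350
3 1.922 4.616 68.264
4 1.115 1.553 75.754
5 0.646 0.522 80.098
final: 80.098 1.875

Arc 1: start y=19.430, vy=20.670 → t=4.923, apex=40.792, x_land=33.085, impact vy=-28.563
  bounce: vy ← 0.58·28.563 = 16.567
Arc 2: start y=0.000, vy=16.567 → t=3.313, apex=13.723, x_land=55.350, impact vy=-16.567
  bounce: vy ← 0.58·16.567 = 9.609
Arc 3: start y=0.000, vy=9.609 → t=1.922, apex=4.616, x_land=68.264, impact vy=-9.609
  bounce: vy ← 0.58·9.609 = 5.573
Arc 4: start y=0.000, vy=5.573 → t=1.115, apex=1.553, x_land=75.754, impact vy=-5.573
  bounce: vy ← 0.58·5.573 = 3.232
Arc 5: start y=0.000, vy=3.232 → t=0.646, apex=0.522, x_land=80.098, impact vy=-3.232
  bounce: vy ← 0.58·3.232 = 1.875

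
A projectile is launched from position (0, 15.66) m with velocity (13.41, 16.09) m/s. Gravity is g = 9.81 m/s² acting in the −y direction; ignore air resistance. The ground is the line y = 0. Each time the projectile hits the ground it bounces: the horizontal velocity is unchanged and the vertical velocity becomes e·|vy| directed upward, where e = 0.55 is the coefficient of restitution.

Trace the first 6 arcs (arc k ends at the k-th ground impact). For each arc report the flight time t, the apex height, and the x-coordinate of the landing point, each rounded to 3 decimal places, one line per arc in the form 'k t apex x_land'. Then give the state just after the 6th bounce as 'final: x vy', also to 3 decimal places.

1 4.066 28.855 54.520
2 2.668 8.729 90.298
3 1.467 2.640 109.975
4 0.807 0.799 120.798
5 0.444 0.242 126.751
6 0.244 0.073 130.025
final: 130.025 0.659

Arc 1: start y=15.660, vy=16.090 → t=4.066, apex=28.855, x_land=54.520, impact vy=-23.794
  bounce: vy ← 0.55·23.794 = 13.087
Arc 2: start y=0.000, vy=13.087 → t=2.668, apex=8.729, x_land=90.298, impact vy=-13.087
  bounce: vy ← 0.55·13.087 = 7.198
Arc 3: start y=0.000, vy=7.198 → t=1.467, apex=2.640, x_land=109.975, impact vy=-7.198
  bounce: vy ← 0.55·7.198 = 3.959
Arc 4: start y=0.000, vy=3.959 → t=0.807, apex=0.799, x_land=120.798, impact vy=-3.959
  bounce: vy ← 0.55·3.959 = 2.177
Arc 5: start y=0.000, vy=2.177 → t=0.444, apex=0.242, x_land=126.751, impact vy=-2.177
  bounce: vy ← 0.55·2.177 = 1.197
Arc 6: start y=0.000, vy=1.197 → t=0.244, apex=0.073, x_land=130.025, impact vy=-1.197
  bounce: vy ← 0.55·1.197 = 0.659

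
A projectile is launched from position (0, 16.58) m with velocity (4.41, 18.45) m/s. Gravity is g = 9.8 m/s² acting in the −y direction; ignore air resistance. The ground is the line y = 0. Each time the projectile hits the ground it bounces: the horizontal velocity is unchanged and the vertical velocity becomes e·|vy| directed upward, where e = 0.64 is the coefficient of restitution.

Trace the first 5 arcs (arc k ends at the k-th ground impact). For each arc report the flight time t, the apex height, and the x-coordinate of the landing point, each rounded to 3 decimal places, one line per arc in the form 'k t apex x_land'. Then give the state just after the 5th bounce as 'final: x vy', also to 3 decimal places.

1 4.515 33.947 19.910
2 3.369 13.905 34.768
3 2.156 5.695 44.277
4 1.380 2.333 50.363
5 0.883 0.956 54.258
final: 54.258 2.770

Arc 1: start y=16.580, vy=18.450 → t=4.515, apex=33.947, x_land=19.910, impact vy=-25.795
  bounce: vy ← 0.64·25.795 = 16.509
Arc 2: start y=0.000, vy=16.509 → t=3.369, apex=13.905, x_land=34.768, impact vy=-16.509
  bounce: vy ← 0.64·16.509 = 10.566
Arc 3: start y=0.000, vy=10.566 → t=2.156, apex=5.695, x_land=44.277, impact vy=-10.566
  bounce: vy ← 0.64·10.566 = 6.762
Arc 4: start y=0.000, vy=6.762 → t=1.380, apex=2.333, x_land=50.363, impact vy=-6.762
  bounce: vy ← 0.64·6.762 = 4.328
Arc 5: start y=0.000, vy=4.328 → t=0.883, apex=0.956, x_land=54.258, impact vy=-4.328
  bounce: vy ← 0.64·4.328 = 2.770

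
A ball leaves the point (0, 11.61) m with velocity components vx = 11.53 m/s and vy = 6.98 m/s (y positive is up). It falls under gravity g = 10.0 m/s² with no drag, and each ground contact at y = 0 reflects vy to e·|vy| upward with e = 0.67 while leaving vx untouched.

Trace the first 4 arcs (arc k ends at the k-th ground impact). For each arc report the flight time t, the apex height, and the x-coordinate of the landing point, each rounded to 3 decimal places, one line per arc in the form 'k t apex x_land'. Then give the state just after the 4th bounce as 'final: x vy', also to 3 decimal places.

Arc 1: start y=11.610, vy=6.980 → t=2.374, apex=14.046, x_land=27.373, impact vy=-16.761
  bounce: vy ← 0.67·16.761 = 11.230
Arc 2: start y=0.000, vy=11.230 → t=2.246, apex=6.305, x_land=53.269, impact vy=-11.230
  bounce: vy ← 0.67·11.230 = 7.524
Arc 3: start y=0.000, vy=7.524 → t=1.505, apex=2.830, x_land=70.619, impact vy=-7.524
  bounce: vy ← 0.67·7.524 = 5.041
Arc 4: start y=0.000, vy=5.041 → t=1.008, apex=1.271, x_land=82.243, impact vy=-5.041
  bounce: vy ← 0.67·5.041 = 3.377

1 2.374 14.046 27.373
2 2.246 6.305 53.269
3 1.505 2.830 70.619
4 1.008 1.271 82.243
final: 82.243 3.377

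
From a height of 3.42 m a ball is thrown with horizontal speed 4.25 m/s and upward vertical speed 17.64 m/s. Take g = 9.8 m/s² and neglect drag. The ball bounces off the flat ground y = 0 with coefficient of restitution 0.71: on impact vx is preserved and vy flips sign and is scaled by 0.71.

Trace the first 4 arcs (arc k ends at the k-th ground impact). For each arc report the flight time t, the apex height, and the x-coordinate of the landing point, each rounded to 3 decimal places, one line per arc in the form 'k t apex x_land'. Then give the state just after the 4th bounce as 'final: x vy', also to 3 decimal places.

Arc 1: start y=3.420, vy=17.640 → t=3.784, apex=19.296, x_land=16.084, impact vy=-19.447
  bounce: vy ← 0.71·19.447 = 13.808
Arc 2: start y=0.000, vy=13.808 → t=2.818, apex=9.727, x_land=28.060, impact vy=-13.808
  bounce: vy ← 0.71·13.808 = 9.803
Arc 3: start y=0.000, vy=9.803 → t=2.001, apex=4.903, x_land=36.563, impact vy=-9.803
  bounce: vy ← 0.71·9.803 = 6.960
Arc 4: start y=0.000, vy=6.960 → t=1.420, apex=2.472, x_land=42.600, impact vy=-6.960
  bounce: vy ← 0.71·6.960 = 4.942

1 3.784 19.296 16.084
2 2.818 9.727 28.060
3 2.001 4.903 36.563
4 1.420 2.472 42.600
final: 42.600 4.942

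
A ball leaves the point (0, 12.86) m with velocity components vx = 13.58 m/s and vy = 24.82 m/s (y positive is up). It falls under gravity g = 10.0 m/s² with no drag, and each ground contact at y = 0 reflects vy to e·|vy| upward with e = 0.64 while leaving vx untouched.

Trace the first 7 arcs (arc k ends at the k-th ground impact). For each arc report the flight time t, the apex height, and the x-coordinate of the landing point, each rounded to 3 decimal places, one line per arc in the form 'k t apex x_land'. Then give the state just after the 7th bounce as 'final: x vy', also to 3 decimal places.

Arc 1: start y=12.860, vy=24.820 → t=5.437, apex=43.662, x_land=73.835, impact vy=-29.551
  bounce: vy ← 0.64·29.551 = 18.912
Arc 2: start y=0.000, vy=18.912 → t=3.782, apex=17.884, x_land=125.201, impact vy=-18.912
  bounce: vy ← 0.64·18.912 = 12.104
Arc 3: start y=0.000, vy=12.104 → t=2.421, apex=7.325, x_land=158.075, impact vy=-12.104
  bounce: vy ← 0.64·12.104 = 7.746
Arc 4: start y=0.000, vy=7.746 → t=1.549, apex=3.000, x_land=179.115, impact vy=-7.746
  bounce: vy ← 0.64·7.746 = 4.958
Arc 5: start y=0.000, vy=4.958 → t=0.992, apex=1.229, x_land=192.580, impact vy=-4.958
  bounce: vy ← 0.64·4.958 = 3.173
Arc 6: start y=0.000, vy=3.173 → t=0.635, apex=0.503, x_land=201.198, impact vy=-3.173
  bounce: vy ← 0.64·3.173 = 2.031
Arc 7: start y=0.000, vy=2.031 → t=0.406, apex=0.206, x_land=206.713, impact vy=-2.031
  bounce: vy ← 0.64·2.031 = 1.300

1 5.437 43.662 73.835
2 3.782 17.884 125.201
3 2.421 7.325 158.075
4 1.549 3.000 179.115
5 0.992 1.229 192.580
6 0.635 0.503 201.198
7 0.406 0.206 206.713
final: 206.713 1.300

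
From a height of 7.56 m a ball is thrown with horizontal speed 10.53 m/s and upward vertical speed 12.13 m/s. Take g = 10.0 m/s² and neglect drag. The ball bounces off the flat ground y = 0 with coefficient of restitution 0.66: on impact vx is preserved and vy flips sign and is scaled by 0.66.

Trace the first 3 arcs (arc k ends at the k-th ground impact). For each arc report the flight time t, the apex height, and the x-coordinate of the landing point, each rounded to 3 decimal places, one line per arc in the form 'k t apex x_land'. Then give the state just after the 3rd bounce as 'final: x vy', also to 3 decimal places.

Arc 1: start y=7.560, vy=12.130 → t=2.940, apex=14.917, x_land=30.961, impact vy=-17.272
  bounce: vy ← 0.66·17.272 = 11.400
Arc 2: start y=0.000, vy=11.400 → t=2.280, apex=6.498, x_land=54.969, impact vy=-11.400
  bounce: vy ← 0.66·11.400 = 7.524
Arc 3: start y=0.000, vy=7.524 → t=1.505, apex=2.830, x_land=70.814, impact vy=-7.524
  bounce: vy ← 0.66·7.524 = 4.966

1 2.940 14.917 30.961
2 2.280 6.498 54.969
3 1.505 2.830 70.814
final: 70.814 4.966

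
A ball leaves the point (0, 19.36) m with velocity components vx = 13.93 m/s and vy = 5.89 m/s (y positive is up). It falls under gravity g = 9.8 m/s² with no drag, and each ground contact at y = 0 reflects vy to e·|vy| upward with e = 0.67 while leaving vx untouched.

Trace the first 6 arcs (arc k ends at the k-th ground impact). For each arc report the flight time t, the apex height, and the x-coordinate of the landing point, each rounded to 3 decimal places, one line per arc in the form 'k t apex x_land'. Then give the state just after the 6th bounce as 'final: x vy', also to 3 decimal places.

1 2.678 21.130 37.299
2 2.783 9.485 76.061
3 1.864 4.258 102.032
4 1.249 1.911 119.432
5 0.837 0.858 131.090
6 0.561 0.385 138.901
final: 138.901 1.841

Arc 1: start y=19.360, vy=5.890 → t=2.678, apex=21.130, x_land=37.299, impact vy=-20.351
  bounce: vy ← 0.67·20.351 = 13.635
Arc 2: start y=0.000, vy=13.635 → t=2.783, apex=9.485, x_land=76.061, impact vy=-13.635
  bounce: vy ← 0.67·13.635 = 9.135
Arc 3: start y=0.000, vy=9.135 → t=1.864, apex=4.258, x_land=102.032, impact vy=-9.135
  bounce: vy ← 0.67·9.135 = 6.121
Arc 4: start y=0.000, vy=6.121 → t=1.249, apex=1.911, x_land=119.432, impact vy=-6.121
  bounce: vy ← 0.67·6.121 = 4.101
Arc 5: start y=0.000, vy=4.101 → t=0.837, apex=0.858, x_land=131.090, impact vy=-4.101
  bounce: vy ← 0.67·4.101 = 2.748
Arc 6: start y=0.000, vy=2.748 → t=0.561, apex=0.385, x_land=138.901, impact vy=-2.748
  bounce: vy ← 0.67·2.748 = 1.841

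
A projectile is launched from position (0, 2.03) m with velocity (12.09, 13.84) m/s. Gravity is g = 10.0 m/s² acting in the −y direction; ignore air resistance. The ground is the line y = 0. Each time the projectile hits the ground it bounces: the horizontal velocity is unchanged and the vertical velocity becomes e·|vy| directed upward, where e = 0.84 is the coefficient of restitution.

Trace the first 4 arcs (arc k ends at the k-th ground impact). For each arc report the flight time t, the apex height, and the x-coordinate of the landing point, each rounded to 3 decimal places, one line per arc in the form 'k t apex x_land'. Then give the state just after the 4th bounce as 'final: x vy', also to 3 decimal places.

1 2.908 11.607 35.153
2 2.560 8.190 66.100
3 2.150 5.779 92.095
4 1.806 4.078 113.931
final: 113.931 7.586

Arc 1: start y=2.030, vy=13.840 → t=2.908, apex=11.607, x_land=35.153, impact vy=-15.236
  bounce: vy ← 0.84·15.236 = 12.799
Arc 2: start y=0.000, vy=12.799 → t=2.560, apex=8.190, x_land=66.100, impact vy=-12.799
  bounce: vy ← 0.84·12.799 = 10.751
Arc 3: start y=0.000, vy=10.751 → t=2.150, apex=5.779, x_land=92.095, impact vy=-10.751
  bounce: vy ← 0.84·10.751 = 9.031
Arc 4: start y=0.000, vy=9.031 → t=1.806, apex=4.078, x_land=113.931, impact vy=-9.031
  bounce: vy ← 0.84·9.031 = 7.586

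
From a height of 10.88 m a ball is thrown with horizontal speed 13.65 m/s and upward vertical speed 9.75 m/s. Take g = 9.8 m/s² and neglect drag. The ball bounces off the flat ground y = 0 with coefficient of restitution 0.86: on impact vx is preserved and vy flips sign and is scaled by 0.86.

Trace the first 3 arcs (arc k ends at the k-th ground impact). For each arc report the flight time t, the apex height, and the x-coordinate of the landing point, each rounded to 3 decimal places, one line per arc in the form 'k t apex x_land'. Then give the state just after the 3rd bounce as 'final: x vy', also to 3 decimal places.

1 2.787 15.730 38.037
2 3.082 11.634 80.103
3 2.650 8.605 116.280
final: 116.280 11.168

Arc 1: start y=10.880, vy=9.750 → t=2.787, apex=15.730, x_land=38.037, impact vy=-17.559
  bounce: vy ← 0.86·17.559 = 15.101
Arc 2: start y=0.000, vy=15.101 → t=3.082, apex=11.634, x_land=80.103, impact vy=-15.101
  bounce: vy ← 0.86·15.101 = 12.986
Arc 3: start y=0.000, vy=12.986 → t=2.650, apex=8.605, x_land=116.280, impact vy=-12.986
  bounce: vy ← 0.86·12.986 = 11.168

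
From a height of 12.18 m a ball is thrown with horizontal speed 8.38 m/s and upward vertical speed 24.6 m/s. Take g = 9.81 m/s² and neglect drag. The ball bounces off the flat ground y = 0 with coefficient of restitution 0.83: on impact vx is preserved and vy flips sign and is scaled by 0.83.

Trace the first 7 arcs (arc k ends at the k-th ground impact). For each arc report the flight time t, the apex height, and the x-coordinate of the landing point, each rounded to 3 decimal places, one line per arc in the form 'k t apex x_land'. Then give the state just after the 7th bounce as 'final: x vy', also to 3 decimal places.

1 5.469 43.024 45.833
2 4.916 29.639 87.032
3 4.081 20.418 121.227
4 3.387 14.066 149.609
5 2.811 9.690 173.166
6 2.333 6.676 192.719
7 1.937 4.599 208.947
final: 208.947 7.884

Arc 1: start y=12.180, vy=24.600 → t=5.469, apex=43.024, x_land=45.833, impact vy=-29.054
  bounce: vy ← 0.83·29.054 = 24.115
Arc 2: start y=0.000, vy=24.115 → t=4.916, apex=29.639, x_land=87.032, impact vy=-24.115
  bounce: vy ← 0.83·24.115 = 20.015
Arc 3: start y=0.000, vy=20.015 → t=4.081, apex=20.418, x_land=121.227, impact vy=-20.015
  bounce: vy ← 0.83·20.015 = 16.613
Arc 4: start y=0.000, vy=16.613 → t=3.387, apex=14.066, x_land=149.609, impact vy=-16.613
  bounce: vy ← 0.83·16.613 = 13.789
Arc 5: start y=0.000, vy=13.789 → t=2.811, apex=9.690, x_land=173.166, impact vy=-13.789
  bounce: vy ← 0.83·13.789 = 11.444
Arc 6: start y=0.000, vy=11.444 → t=2.333, apex=6.676, x_land=192.719, impact vy=-11.444
  bounce: vy ← 0.83·11.444 = 9.499
Arc 7: start y=0.000, vy=9.499 → t=1.937, apex=4.599, x_land=208.947, impact vy=-9.499
  bounce: vy ← 0.83·9.499 = 7.884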